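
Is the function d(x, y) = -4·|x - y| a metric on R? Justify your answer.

No. With c = -4 < 0, d fails non-negativity: d(1, 3) = -4·|1 - 3| = -4·2 = -8 < 0.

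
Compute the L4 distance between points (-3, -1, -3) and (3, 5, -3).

(Σ|x_i - y_i|^4)^(1/4) = (|-3 - 3|^4 + |-1 - 5|^4 + |-3 - (-3)|^4)^(1/4)
= (6^4 + 6^4 + 0^4)^(1/4) = (1296 + 1296 + 0)^(1/4) = (2592)^(1/4) ≈ 7.1352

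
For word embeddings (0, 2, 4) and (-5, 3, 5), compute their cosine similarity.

With u = (0, 2, 4), v = (-5, 3, 5):
u·v = 0·(-5) + 2·3 + 4·5 = 0 + 6 + 20 = 26.
|u| = √(0² + 2² + 4²) = √20, |v| = √((-5)² + 3² + 5²) = √59, so |u||v| = √(20·59) = √1180.
cos θ = (u·v)/(|u||v|) = 26/√1180 ≈ 0.7569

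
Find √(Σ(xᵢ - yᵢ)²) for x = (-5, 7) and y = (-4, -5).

√(Σ(x_i - y_i)²) = √((-5 - (-4))² + (7 - (-5))²)
= √((-1)² + 12²) = √(1 + 144) = √145 ≈ 12.0416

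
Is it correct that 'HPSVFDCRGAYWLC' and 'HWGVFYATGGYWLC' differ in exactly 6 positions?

Differing positions: 2, 3, 6, 7, 8, 10. Hamming distance = 6, so the claim is true.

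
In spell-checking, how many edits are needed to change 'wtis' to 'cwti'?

Let D[i][j] be the edit distance between the first i characters of 'wtis' and the first j characters of 'cwti', with D[i][0] = i, D[0][j] = j, and D[i][j] = D[i-1][j-1] if the characters match, else 1 + min(D[i-1][j], D[i][j-1], D[i-1][j-1]). Filling the table (rows: prefixes of 'wtis', columns: prefixes of 'cwti'):
     ε  c  w  t  i
  ε  0  1  2  3  4
  w  1  1  1  2  3
  t  2  2  2  1  2
  i  3  3  3  2  1
  s  4  4  4  3  2
The bottom-right entry gives D[4][4] = 2, so no sequence of fewer than 2 edits works. Backtracking through the table gives one optimal edit sequence (2 edits):
  wtis → cwtis (ins c @1)
  cwtis → cwti (del s @5)
Edit distance = 2.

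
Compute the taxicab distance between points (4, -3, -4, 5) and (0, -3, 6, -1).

Σ|x_i - y_i| = |4 - 0| + |-3 - (-3)| + |-4 - 6| + |5 - (-1)| = 4 + 0 + 10 + 6 = 20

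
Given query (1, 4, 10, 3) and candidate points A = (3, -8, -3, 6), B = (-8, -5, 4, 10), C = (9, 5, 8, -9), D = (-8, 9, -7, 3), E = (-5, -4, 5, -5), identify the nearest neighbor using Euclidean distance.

Distances: d(A) ≈ 18.0555, d(B) ≈ 15.7162, d(C) ≈ 14.5945, d(D) ≈ 19.8746, d(E) ≈ 13.7477. Nearest: E = (-5, -4, 5, -5) with distance 13.7477.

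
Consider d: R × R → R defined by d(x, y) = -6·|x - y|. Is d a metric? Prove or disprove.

No. With c = -6 < 0, d fails non-negativity: d(8, 16) = -6·|8 - 16| = -6·8 = -48 < 0.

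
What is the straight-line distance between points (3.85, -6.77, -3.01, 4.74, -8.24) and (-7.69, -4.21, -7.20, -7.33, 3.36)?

√(Σ(x_i - y_i)²) = √((3.85 - (-7.69))² + (-6.77 - (-4.21))² + (-3.01 - (-7.2))² + (4.74 - (-7.33))² + (-8.24 - 3.36)²)
= √(11.54² + (-2.56)² + 4.19² + 12.07² + (-11.6)²) = √(133.1716 + 6.5536 + 17.5561 + 145.6849 + 134.56) = √437.5262 ≈ 20.9171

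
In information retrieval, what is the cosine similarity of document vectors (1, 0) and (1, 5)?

With u = (1, 0), v = (1, 5):
u·v = 1·1 + 0·5 = 1 + 0 = 1.
|u| = √(1² + 0²) = √1, |v| = √(1² + 5²) = √26, so |u||v| = √(1·26) = √26.
cos θ = (u·v)/(|u||v|) = 1/√26 ≈ 0.1961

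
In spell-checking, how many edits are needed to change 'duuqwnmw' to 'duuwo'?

Let D[i][j] be the edit distance between the first i characters of 'duuqwnmw' and the first j characters of 'duuwo', with D[i][0] = i, D[0][j] = j, and D[i][j] = D[i-1][j-1] if the characters match, else 1 + min(D[i-1][j], D[i][j-1], D[i-1][j-1]). Filling the table (rows: prefixes of 'duuqwnmw', columns: prefixes of 'duuwo'):
     ε  d  u  u  w  o
  ε  0  1  2  3  4  5
  d  1  0  1  2  3  4
  u  2  1  0  1  2  3
  u  3  2  1  0  1  2
  q  4  3  2  1  1  2
  w  5  4  3  2  1  2
  n  6  5  4  3  2  2
  m  7  6  5  4  3  3
  w  8  7  6  5  4  4
The bottom-right entry gives D[8][5] = 4, so no sequence of fewer than 4 edits works. Backtracking through the table gives one optimal edit sequence (4 edits):
  duuqwnmw → duuwnmw (del q @4)
  duuwnmw → duuwmw (del n @5)
  duuwmw → duuww (del m @5)
  duuww → duuwo (sub w→o @5)
Edit distance = 4.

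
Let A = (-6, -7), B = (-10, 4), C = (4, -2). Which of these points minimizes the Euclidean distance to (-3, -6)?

Distances: d(A) ≈ 3.1623, d(B) ≈ 12.2066, d(C) ≈ 8.0623. Nearest: A = (-6, -7) with distance 3.1623.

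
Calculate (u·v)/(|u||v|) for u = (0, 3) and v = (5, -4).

With u = (0, 3), v = (5, -4):
u·v = 0·5 + 3·(-4) = 0 + (-12) = -12.
|u| = √(0² + 3²) = √9, |v| = √(5² + (-4)²) = √41, so |u||v| = √(9·41) = √369.
cos θ = (u·v)/(|u||v|) = -12/√369 ≈ -0.6247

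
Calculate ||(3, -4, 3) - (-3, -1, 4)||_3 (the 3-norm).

(Σ|x_i - y_i|^3)^(1/3) = (|3 - (-3)|^3 + |-4 - (-1)|^3 + |3 - 4|^3)^(1/3)
= (6^3 + 3^3 + 1^3)^(1/3) = (216 + 27 + 1)^(1/3) = (244)^(1/3) ≈ 6.2488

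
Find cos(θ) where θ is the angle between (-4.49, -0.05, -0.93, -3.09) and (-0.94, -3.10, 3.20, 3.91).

With u = (-4.49, -0.05, -0.93, -3.09), v = (-0.94, -3.10, 3.20, 3.91):
u·v = (-4.49)·(-0.94) + (-0.05)·(-3.1) + (-0.93)·3.2 + (-3.09)·3.91 = 4.2206 + 0.155 + (-2.976) + (-12.0819) = -10.6823.
|u| = √((-4.49)² + (-0.05)² + (-0.93)² + (-3.09)²) = √(20.1601 + 0.0025 + 0.8649 + 9.5481) = √30.5756, |v| = √((-0.94)² + (-3.1)² + 3.2² + 3.91²) = √(0.8836 + 9.61 + 10.24 + 15.2881) = √36.0217.
cos θ = (u·v)/(|u||v|) = -10.6823/(√30.5756·√36.0217) ≈ -0.3219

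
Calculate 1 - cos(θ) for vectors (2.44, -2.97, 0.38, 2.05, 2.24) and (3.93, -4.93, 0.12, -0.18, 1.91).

With u = (2.44, -2.97, 0.38, 2.05, 2.24), v = (3.93, -4.93, 0.12, -0.18, 1.91):
u·v = 2.44·3.93 + (-2.97)·(-4.93) + 0.38·0.12 + 2.05·(-0.18) + 2.24·1.91 = 9.5892 + 14.6421 + 0.0456 + (-0.369) + 4.2784 = 28.1863.
|u| = √(2.44² + (-2.97)² + 0.38² + 2.05² + 2.24²) = √(5.9536 + 8.8209 + 0.1444 + 4.2025 + 5.0176) = √24.139, |v| = √(3.93² + (-4.93)² + 0.12² + (-0.18)² + 1.91²) = √(15.4449 + 24.3049 + 0.0144 + 0.0324 + 3.6481) = √43.4447.
cos θ = (u·v)/(|u||v|) = 28.1863/(√24.139·√43.4447) ≈ 0.8704
Cosine distance = 1 - cos θ ≈ 1 - 0.8704 = 0.1296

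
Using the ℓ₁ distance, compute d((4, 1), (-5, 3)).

Σ|x_i - y_i| = |4 - (-5)| + |1 - 3| = 9 + 2 = 11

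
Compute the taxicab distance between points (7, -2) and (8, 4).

Σ|x_i - y_i| = |7 - 8| + |-2 - 4| = 1 + 6 = 7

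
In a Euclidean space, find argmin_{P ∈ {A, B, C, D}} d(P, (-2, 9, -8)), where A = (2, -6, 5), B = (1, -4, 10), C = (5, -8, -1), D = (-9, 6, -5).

Distances: d(A) ≈ 20.2485, d(B) ≈ 22.4054, d(C) ≈ 19.6723, d(D) ≈ 8.1854. Nearest: D = (-9, 6, -5) with distance 8.1854.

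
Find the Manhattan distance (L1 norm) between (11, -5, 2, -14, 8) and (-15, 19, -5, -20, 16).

Σ|x_i - y_i| = |11 - (-15)| + |-5 - 19| + |2 - (-5)| + |-14 - (-20)| + |8 - 16| = 26 + 24 + 7 + 6 + 8 = 71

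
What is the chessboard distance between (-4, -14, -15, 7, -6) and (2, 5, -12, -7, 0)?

max(|x_i - y_i|) = max(|-4 - 2|, |-14 - 5|, |-15 - (-12)|, |7 - (-7)|, |-6 - 0|) = max(6, 19, 3, 14, 6) = 19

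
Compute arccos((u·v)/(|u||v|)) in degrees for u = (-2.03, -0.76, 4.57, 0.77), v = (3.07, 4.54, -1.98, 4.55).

With u = (-2.03, -0.76, 4.57, 0.77), v = (3.07, 4.54, -1.98, 4.55):
u·v = (-2.03)·3.07 + (-0.76)·4.54 + 4.57·(-1.98) + 0.77·4.55 = (-6.2321) + (-3.4504) + (-9.0486) + 3.5035 = -15.2276.
|u| = √((-2.03)² + (-0.76)² + 4.57² + 0.77²) = √(4.1209 + 0.5776 + 20.8849 + 0.5929) = √26.1763, |v| = √(3.07² + 4.54² + (-1.98)² + 4.55²) = √(9.4249 + 20.6116 + 3.9204 + 20.7025) = √54.6594.
cos θ = (u·v)/(|u||v|) = -15.2276/(√26.1763·√54.6594) ≈ -0.402573
θ = arccos(-0.402573) ≈ 113.74°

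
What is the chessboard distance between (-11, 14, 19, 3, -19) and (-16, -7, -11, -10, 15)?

max(|x_i - y_i|) = max(|-11 - (-16)|, |14 - (-7)|, |19 - (-11)|, |3 - (-10)|, |-19 - 15|) = max(5, 21, 30, 13, 34) = 34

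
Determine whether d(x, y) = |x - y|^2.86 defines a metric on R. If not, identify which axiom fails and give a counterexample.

No. d(x,y) = |x-y|^2.86 fails the triangle inequality since p = 2.86 > 1. Counterexample: x = 5, y = 14, z = 22. d(x,z) = |5 - 22|^2.86 = 17^2.86 ≈ 3304.3338, but d(x,y) + d(y,z) = 9^2.86 + 8^2.86 ≈ 535.9615 + 382.6814 = 918.6429. Since 3304.3338 > 918.6429, the triangle inequality is violated.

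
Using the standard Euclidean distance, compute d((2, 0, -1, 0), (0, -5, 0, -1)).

(Σ|x_i - y_i|^2)^(1/2) = (|2 - 0|^2 + |0 - (-5)|^2 + |-1 - 0|^2 + |0 - (-1)|^2)^(1/2)
= (2^2 + 5^2 + 1^2 + 1^2)^(1/2) = (4 + 25 + 1 + 1)^(1/2) = (31)^(1/2) ≈ 5.5678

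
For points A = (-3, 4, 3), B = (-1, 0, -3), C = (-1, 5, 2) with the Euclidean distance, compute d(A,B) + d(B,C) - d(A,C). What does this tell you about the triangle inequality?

d(A,B) = √(2² + 4² + 6²) = √56 ≈ 7.4833, d(B,C) = √(0² + 5² + 5²) = √50 ≈ 7.0711, d(A,C) = √(2² + 1² + 1²) = √6 ≈ 2.4495.
d(A,B) + d(B,C) - d(A,C) = 7.4833 + 7.0711 - 2.4495 = 14.5544 - 2.4495 = 12.1049 (to 4 decimal places). This is ≥ 0, so the triangle inequality holds for these points.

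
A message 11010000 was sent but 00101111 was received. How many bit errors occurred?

Differing positions: 1, 2, 3, 4, 5, 6, 7, 8. Hamming distance = 8.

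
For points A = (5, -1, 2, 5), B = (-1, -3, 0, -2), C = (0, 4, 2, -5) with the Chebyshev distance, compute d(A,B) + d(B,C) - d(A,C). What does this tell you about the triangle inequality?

d(A,B) = max(6, 2, 2, 7) = 7, d(B,C) = max(1, 7, 2, 3) = 7, d(A,C) = max(5, 5, 0, 10) = 10.
d(A,B) + d(B,C) - d(A,C) = 7 + 7 - 10 = 14 - 10 = 4. This is ≥ 0, so the triangle inequality holds for these points.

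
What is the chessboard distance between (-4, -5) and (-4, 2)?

max(|x_i - y_i|) = max(|-4 - (-4)|, |-5 - 2|) = max(0, 7) = 7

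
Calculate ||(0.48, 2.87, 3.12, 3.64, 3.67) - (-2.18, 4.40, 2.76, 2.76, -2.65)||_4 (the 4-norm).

(Σ|x_i - y_i|^4)^(1/4) = (|0.48 - (-2.18)|^4 + |2.87 - 4.4|^4 + |3.12 - 2.76|^4 + |3.64 - 2.76|^4 + |3.67 - (-2.65)|^4)^(1/4)
= (2.66^4 + 1.53^4 + 0.36^4 + 0.88^4 + 6.32^4)^(1/4) ≈ (50.0641 + 5.4798 + 0.0168 + 0.5997 + 1595.3953)^(1/4) = (1651.5557)^(1/4) ≈ 6.3749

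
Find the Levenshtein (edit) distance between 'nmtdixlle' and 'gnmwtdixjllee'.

Let D[i][j] be the edit distance between the first i characters of 'nmtdixlle' and the first j characters of 'gnmwtdixjllee', with D[i][0] = i, D[0][j] = j, and D[i][j] = D[i-1][j-1] if the characters match, else 1 + min(D[i-1][j], D[i][j-1], D[i-1][j-1]). Filling the table (rows: prefixes of 'nmtdixlle', columns: prefixes of 'gnmwtdixjllee'):
     ε  g  n  m  w  t  d  i  x  j  l  l  e  e
  ε  0  1  2  3  4  5  6  7  8  9 10 11 12 13
  n  1  1  1  2  3  4  5  6  7  8  9 10 11 12
  m  2  2  2  1  2  3  4  5  6  7  8  9 10 11
  t  3  3  3  2  2  2  3  4  5  6  7  8  9 10
  d  4  4  4  3  3  3  2  3  4  5  6  7  8  9
  i  5  5  5  4  4  4  3  2  3  4  5  6  7  8
  x  6  6  6  5  5  5  4  3  2  3  4  5  6  7
  l  7  7  7  6  6  6  5  4  3  3  3  4  5  6
  l  8  8  8  7  7  7  6  5  4  4  3  3  4  5
  e  9  9  9  8  8  8  7  6  5  5  4  4  3  4
The bottom-right entry gives D[9][13] = 4, so no sequence of fewer than 4 edits works. Backtracking through the table gives one optimal edit sequence (4 edits):
  nmtdixlle → gnmtdixlle (ins g @1)
  gnmtdixlle → gnmwtdixlle (ins w @4)
  gnmwtdixlle → gnmwtdixjlle (ins j @9)
  gnmwtdixjlle → gnmwtdixjllee (ins e @12)
Edit distance = 4.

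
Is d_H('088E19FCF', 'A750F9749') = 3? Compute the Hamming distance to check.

Differing positions: 1, 2, 3, 4, 5, 7, 8, 9. Hamming distance = 8, so the claim that d_H = 3 is false.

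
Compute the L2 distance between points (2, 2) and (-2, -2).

(Σ|x_i - y_i|^2)^(1/2) = (|2 - (-2)|^2 + |2 - (-2)|^2)^(1/2)
= (4^2 + 4^2)^(1/2) = (16 + 16)^(1/2) = (32)^(1/2) ≈ 5.6569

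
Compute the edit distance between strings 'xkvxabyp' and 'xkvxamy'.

Let D[i][j] be the edit distance between the first i characters of 'xkvxabyp' and the first j characters of 'xkvxamy', with D[i][0] = i, D[0][j] = j, and D[i][j] = D[i-1][j-1] if the characters match, else 1 + min(D[i-1][j], D[i][j-1], D[i-1][j-1]). Filling the table (rows: prefixes of 'xkvxabyp', columns: prefixes of 'xkvxamy'):
     ε  x  k  v  x  a  m  y
  ε  0  1  2  3  4  5  6  7
  x  1  0  1  2  3  4  5  6
  k  2  1  0  1  2  3  4  5
  v  3  2  1  0  1  2  3  4
  x  4  3  2  1  0  1  2  3
  a  5  4  3  2  1  0  1  2
  b  6  5  4  3  2  1  1  2
  y  7  6  5  4  3  2  2  1
  p  8  7  6  5  4  3  3  2
The bottom-right entry gives D[8][7] = 2, so no sequence of fewer than 2 edits works. Backtracking through the table gives one optimal edit sequence (2 edits):
  xkvxabyp → xkvxamyp (sub b→m @6)
  xkvxamyp → xkvxamy (del p @8)
Edit distance = 2.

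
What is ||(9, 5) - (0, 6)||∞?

max(|x_i - y_i|) = max(|9 - 0|, |5 - 6|) = max(9, 1) = 9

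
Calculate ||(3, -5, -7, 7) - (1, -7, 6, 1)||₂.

√(Σ(x_i - y_i)²) = √((3 - 1)² + (-5 - (-7))² + (-7 - 6)² + (7 - 1)²)
= √(2² + 2² + (-13)² + 6²) = √(4 + 4 + 169 + 36) = √213 ≈ 14.5945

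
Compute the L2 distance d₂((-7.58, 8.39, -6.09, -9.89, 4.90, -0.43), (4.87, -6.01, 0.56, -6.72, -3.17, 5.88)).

√(Σ(x_i - y_i)²) = √((-7.58 - 4.87)² + (8.39 - (-6.01))² + (-6.09 - 0.56)² + (-9.89 - (-6.72))² + (4.9 - (-3.17))² + (-0.43 - 5.88)²)
= √((-12.45)² + 14.4² + (-6.65)² + (-3.17)² + 8.07² + (-6.31)²) = √(155.0025 + 207.36 + 44.2225 + 10.0489 + 65.1249 + 39.8161) = √521.5749 ≈ 22.838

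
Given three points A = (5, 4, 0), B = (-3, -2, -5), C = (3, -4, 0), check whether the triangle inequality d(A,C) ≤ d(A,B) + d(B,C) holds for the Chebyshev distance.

d(A,B) = max(8, 6, 5) = 8, d(B,C) = max(6, 2, 5) = 6, d(A,C) = max(2, 8, 0) = 8.
d(A,C) = 8 ≤ 8 + 6 = 14. Triangle inequality is satisfied.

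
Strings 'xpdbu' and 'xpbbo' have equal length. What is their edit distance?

Let D[i][j] be the edit distance between the first i characters of 'xpdbu' and the first j characters of 'xpbbo', with D[i][0] = i, D[0][j] = j, and D[i][j] = D[i-1][j-1] if the characters match, else 1 + min(D[i-1][j], D[i][j-1], D[i-1][j-1]). Filling the table (rows: prefixes of 'xpdbu', columns: prefixes of 'xpbbo'):
     ε  x  p  b  b  o
  ε  0  1  2  3  4  5
  x  1  0  1  2  3  4
  p  2  1  0  1  2  3
  d  3  2  1  1  2  3
  b  4  3  2  1  1  2
  u  5  4  3  2  2  2
The bottom-right entry gives D[5][5] = 2, so no sequence of fewer than 2 edits works. Backtracking through the table gives one optimal edit sequence (2 edits):
  xpdbu → xpbbu (sub d→b @3)
  xpbbu → xpbbo (sub u→o @5)
Edit distance = 2.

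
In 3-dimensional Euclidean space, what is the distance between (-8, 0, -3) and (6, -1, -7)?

√(Σ(x_i - y_i)²) = √((-8 - 6)² + (0 - (-1))² + (-3 - (-7))²)
= √((-14)² + 1² + 4²) = √(196 + 1 + 16) = √213 ≈ 14.5945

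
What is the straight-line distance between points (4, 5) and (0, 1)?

√(Σ(x_i - y_i)²) = √((4 - 0)² + (5 - 1)²)
= √(4² + 4²) = √(16 + 16) = √32 ≈ 5.6569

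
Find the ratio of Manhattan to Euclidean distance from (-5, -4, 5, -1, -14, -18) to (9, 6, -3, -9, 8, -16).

L1 = |-5 - 9| + |-4 - 6| + |5 - (-3)| + |-1 - (-9)| + |-14 - 8| + |-18 - (-16)| = 14 + 10 + 8 + 8 + 22 + 2 = 64
L2 = √(14² + 10² + 8² + 8² + 22² + 2²) = √912 ≈ 30.1993
L1 ≥ L2 always (equality iff movement is along one axis); L1 > L2 here.
Ratio L1/L2 = 64/√912 ≈ 2.1193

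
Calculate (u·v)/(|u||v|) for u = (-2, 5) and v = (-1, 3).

With u = (-2, 5), v = (-1, 3):
u·v = (-2)·(-1) + 5·3 = 2 + 15 = 17.
|u| = √((-2)² + 5²) = √29, |v| = √((-1)² + 3²) = √10, so |u||v| = √(29·10) = √290.
cos θ = (u·v)/(|u||v|) = 17/√290 ≈ 0.9983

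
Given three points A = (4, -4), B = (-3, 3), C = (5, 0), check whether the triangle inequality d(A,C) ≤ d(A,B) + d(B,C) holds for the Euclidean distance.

d(A,B) = √(7² + 7²) = √98 ≈ 9.8995, d(B,C) = √(8² + 3²) = √73 ≈ 8.544, d(A,C) = √(1² + 4²) = √17 ≈ 4.1231.
d(A,C) ≈ 4.1231 ≤ 9.8995 + 8.544 = 18.4435. Triangle inequality is satisfied.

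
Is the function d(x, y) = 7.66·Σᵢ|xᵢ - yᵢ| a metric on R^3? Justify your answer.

Yes. The L1 (Manhattan) norm induces a metric on R^3, and multiplying a metric by a positive constant 7.66 > 0 preserves all four axioms: non-negativity (7.66·||x-y|| ≥ 0), identity (7.66·||x-y|| = 0 ⟺ ||x-y|| = 0 ⟺ x = y), symmetry (||x-y|| = ||y-x||), and the triangle inequality (7.66·||x-z|| ≤ 7.66·||x-y|| + 7.66·||y-z||). So d is a metric.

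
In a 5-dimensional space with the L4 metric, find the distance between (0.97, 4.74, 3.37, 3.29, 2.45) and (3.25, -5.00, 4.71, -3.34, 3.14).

(Σ|x_i - y_i|^4)^(1/4) = (|0.97 - 3.25|^4 + |4.74 - (-5)|^4 + |3.37 - 4.71|^4 + |3.29 - (-3.34)|^4 + |2.45 - 3.14|^4)^(1/4)
= (2.28^4 + 9.74^4 + 1.34^4 + 6.63^4 + 0.69^4)^(1/4) ≈ (27.0234 + 8999.8615 + 3.2242 + 1932.2091 + 0.2267)^(1/4) = (10962.5449)^(1/4) ≈ 10.2324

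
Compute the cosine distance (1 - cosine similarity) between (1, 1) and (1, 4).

With u = (1, 1), v = (1, 4):
u·v = 1·1 + 1·4 = 1 + 4 = 5.
|u| = √(1² + 1²) = √2, |v| = √(1² + 4²) = √17, so |u||v| = √(2·17) = √34.
cos θ = (u·v)/(|u||v|) = 5/√34 ≈ 0.8575
Cosine distance = 1 - cos θ ≈ 1 - 0.8575 = 0.1425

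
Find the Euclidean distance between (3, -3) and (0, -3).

√(Σ(x_i - y_i)²) = √((3 - 0)² + (-3 - (-3))²)
= √(3² + 0²) = √(9 + 0) = √9 = 3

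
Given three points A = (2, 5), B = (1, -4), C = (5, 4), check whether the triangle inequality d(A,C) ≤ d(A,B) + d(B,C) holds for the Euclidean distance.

d(A,B) = √(1² + 9²) = √82 ≈ 9.0554, d(B,C) = √(4² + 8²) = √80 ≈ 8.9443, d(A,C) = √(3² + 1²) = √10 ≈ 3.1623.
d(A,C) ≈ 3.1623 ≤ 9.0554 + 8.9443 = 17.9997. Triangle inequality is satisfied.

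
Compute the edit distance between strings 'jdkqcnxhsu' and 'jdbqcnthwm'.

Let D[i][j] be the edit distance between the first i characters of 'jdkqcnxhsu' and the first j characters of 'jdbqcnthwm', with D[i][0] = i, D[0][j] = j, and D[i][j] = D[i-1][j-1] if the characters match, else 1 + min(D[i-1][j], D[i][j-1], D[i-1][j-1]). Filling the table (rows: prefixes of 'jdkqcnxhsu', columns: prefixes of 'jdbqcnthwm'):
     ε  j  d  b  q  c  n  t  h  w  m
  ε  0  1  2  3  4  5  6  7  8  9 10
  j  1  0  1  2  3  4  5  6  7  8  9
  d  2  1  0  1  2  3  4  5  6  7  8
  k  3  2  1  1  2  3  4  5  6  7  8
  q  4  3  2  2  1  2  3  4  5  6  7
  c  5  4  3  3  2  1  2  3  4  5  6
  n  6  5  4  4  3  2  1  2  3  4  5
  x  7  6  5  5  4  3  2  2  3  4  5
  h  8  7  6  6  5  4  3  3  2  3  4
  s  9  8  7  7  6  5  4  4  3  3  4
  u 10  9  8  8  7  6  5  5  4  4  4
The bottom-right entry gives D[10][10] = 4, so no sequence of fewer than 4 edits works. Backtracking through the table gives one optimal edit sequence (4 edits):
  jdkqcnxhsu → jdbqcnxhsu (sub k→b @3)
  jdbqcnxhsu → jdbqcnthsu (sub x→t @7)
  jdbqcnthsu → jdbqcnthwu (sub s→w @9)
  jdbqcnthwu → jdbqcnthwm (sub u→m @10)
Edit distance = 4.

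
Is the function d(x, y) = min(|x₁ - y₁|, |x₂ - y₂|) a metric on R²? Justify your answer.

No. d fails identity of indiscernibles: take x = (3, 0) and y = (3, 6). Then d(x,y) = min(|3 - 3|, |0 - 6|) = min(0, 6) = 0, yet x ≠ y.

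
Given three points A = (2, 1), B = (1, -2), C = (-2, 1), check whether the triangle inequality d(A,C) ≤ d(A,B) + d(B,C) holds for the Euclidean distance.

d(A,B) = √(1² + 3²) = √10 ≈ 3.1623, d(B,C) = √(3² + 3²) = √18 ≈ 4.2426, d(A,C) = √(4² + 0²) = √16 = 4.
d(A,C) = 4 ≤ 3.1623 + 4.2426 = 7.4049. Triangle inequality is satisfied.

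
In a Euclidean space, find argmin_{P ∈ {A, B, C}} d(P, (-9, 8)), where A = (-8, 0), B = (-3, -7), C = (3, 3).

Distances: d(A) ≈ 8.0623, d(B) ≈ 16.1555, d(C) = 13. Nearest: A = (-8, 0) with distance 8.0623.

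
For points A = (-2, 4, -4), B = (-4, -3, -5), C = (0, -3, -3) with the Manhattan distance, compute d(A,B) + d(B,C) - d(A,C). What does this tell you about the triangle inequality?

d(A,B) = 2 + 7 + 1 = 10, d(B,C) = 4 + 0 + 2 = 6, d(A,C) = 2 + 7 + 1 = 10.
d(A,B) + d(B,C) - d(A,C) = 10 + 6 - 10 = 16 - 10 = 6. This is ≥ 0, so the triangle inequality holds for these points.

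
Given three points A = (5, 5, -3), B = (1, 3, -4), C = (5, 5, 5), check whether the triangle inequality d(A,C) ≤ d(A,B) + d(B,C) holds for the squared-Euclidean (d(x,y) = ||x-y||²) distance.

d(A,B) = 4² + 2² + 1² = 21, d(B,C) = 4² + 2² + 9² = 101, d(A,C) = 0² + 0² + 8² = 64.
d(A,C) = 64 ≤ 21 + 101 = 122. Triangle inequality is satisfied.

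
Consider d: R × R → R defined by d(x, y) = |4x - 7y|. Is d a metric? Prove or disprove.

No. d fails symmetry: d(5, 9) = |4·5 - 7·9| = |-43| = 43, but d(9, 5) = |4·9 - 7·5| = |1| = 1. Since 43 ≠ 1, d(x,y) ≠ d(y,x) in general.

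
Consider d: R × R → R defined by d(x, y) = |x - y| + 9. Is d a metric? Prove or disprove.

No. d fails identity of indiscernibles (specifically d(x,x) = 0): d(5, 5) = |5 - 5| + 9 = 0 + 9 = 9 ≠ 0.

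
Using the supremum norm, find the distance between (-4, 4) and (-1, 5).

max(|x_i - y_i|) = max(|-4 - (-1)|, |4 - 5|) = max(3, 1) = 3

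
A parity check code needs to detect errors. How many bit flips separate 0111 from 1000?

Differing positions: 1, 2, 3, 4. Hamming distance = 4.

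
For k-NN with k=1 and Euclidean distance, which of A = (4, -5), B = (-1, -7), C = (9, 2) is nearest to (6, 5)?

Distances: d(A) ≈ 10.198, d(B) ≈ 13.8924, d(C) ≈ 4.2426. Nearest: C = (9, 2) with distance 4.2426.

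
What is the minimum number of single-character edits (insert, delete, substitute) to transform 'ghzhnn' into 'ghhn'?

Let D[i][j] be the edit distance between the first i characters of 'ghzhnn' and the first j characters of 'ghhn', with D[i][0] = i, D[0][j] = j, and D[i][j] = D[i-1][j-1] if the characters match, else 1 + min(D[i-1][j], D[i][j-1], D[i-1][j-1]). Filling the table (rows: prefixes of 'ghzhnn', columns: prefixes of 'ghhn'):
     ε  g  h  h  n
  ε  0  1  2  3  4
  g  1  0  1  2  3
  h  2  1  0  1  2
  z  3  2  1  1  2
  h  4  3  2  1  2
  n  5  4  3  2  1
  n  6  5  4  3  2
The bottom-right entry gives D[6][4] = 2, so no sequence of fewer than 2 edits works. Backtracking through the table gives one optimal edit sequence (2 edits):
  ghzhnn → ghhnn (del z @3)
  ghhnn → ghhn (del n @4)
Edit distance = 2.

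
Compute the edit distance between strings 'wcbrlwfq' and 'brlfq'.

Let D[i][j] be the edit distance between the first i characters of 'wcbrlwfq' and the first j characters of 'brlfq', with D[i][0] = i, D[0][j] = j, and D[i][j] = D[i-1][j-1] if the characters match, else 1 + min(D[i-1][j], D[i][j-1], D[i-1][j-1]). Filling the table (rows: prefixes of 'wcbrlwfq', columns: prefixes of 'brlfq'):
     ε  b  r  l  f  q
  ε  0  1  2  3  4  5
  w  1  1  2  3  4  5
  c  2  2  2  3  4  5
  b  3  2  3  3  4  5
  r  4  3  2  3  4  5
  l  5  4  3  2  3  4
  w  6  5  4  3  3  4
  f  7  6  5  4  3  4
  q  8  7  6  5  4  3
The bottom-right entry gives D[8][5] = 3, so no sequence of fewer than 3 edits works. Backtracking through the table gives one optimal edit sequence (3 edits):
  wcbrlwfq → cbrlwfq (del w @1)
  cbrlwfq → brlwfq (del c @1)
  brlwfq → brlfq (del w @4)
Edit distance = 3.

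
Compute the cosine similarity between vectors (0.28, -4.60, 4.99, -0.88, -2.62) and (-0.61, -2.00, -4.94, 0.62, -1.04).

With u = (0.28, -4.60, 4.99, -0.88, -2.62), v = (-0.61, -2.00, -4.94, 0.62, -1.04):
u·v = 0.28·(-0.61) + (-4.6)·(-2) + 4.99·(-4.94) + (-0.88)·0.62 + (-2.62)·(-1.04) = (-0.1708) + 9.2 + (-24.6506) + (-0.5456) + 2.7248 = -13.4422.
|u| = √(0.28² + (-4.6)² + 4.99² + (-0.88)² + (-2.62)²) = √(0.0784 + 21.16 + 24.9001 + 0.7744 + 6.8644) = √53.7773, |v| = √((-0.61)² + (-2)² + (-4.94)² + 0.62² + (-1.04)²) = √(0.3721 + 4 + 24.4036 + 0.3844 + 1.0816) = √30.2417.
cos θ = (u·v)/(|u||v|) = -13.4422/(√53.7773·√30.2417) ≈ -0.3333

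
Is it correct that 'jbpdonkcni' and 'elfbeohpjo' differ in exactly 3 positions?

Differing positions: 1, 2, 3, 4, 5, 6, 7, 8, 9, 10. Hamming distance = 10, so the claim that d_H = 3 is false.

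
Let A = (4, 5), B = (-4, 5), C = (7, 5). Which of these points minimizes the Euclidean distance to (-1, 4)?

Distances: d(A) ≈ 5.099, d(B) ≈ 3.1623, d(C) ≈ 8.0623. Nearest: B = (-4, 5) with distance 3.1623.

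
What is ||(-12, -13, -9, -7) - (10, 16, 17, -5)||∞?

max(|x_i - y_i|) = max(|-12 - 10|, |-13 - 16|, |-9 - 17|, |-7 - (-5)|) = max(22, 29, 26, 2) = 29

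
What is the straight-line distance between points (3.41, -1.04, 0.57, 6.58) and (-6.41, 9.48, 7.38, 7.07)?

√(Σ(x_i - y_i)²) = √((3.41 - (-6.41))² + (-1.04 - 9.48)² + (0.57 - 7.38)² + (6.58 - 7.07)²)
= √(9.82² + (-10.52)² + (-6.81)² + (-0.49)²) = √(96.4324 + 110.6704 + 46.3761 + 0.2401) = √253.719 ≈ 15.9286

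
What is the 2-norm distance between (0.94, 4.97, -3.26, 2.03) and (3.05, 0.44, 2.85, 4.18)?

(Σ|x_i - y_i|^2)^(1/2) = (|0.94 - 3.05|^2 + |4.97 - 0.44|^2 + |-3.26 - 2.85|^2 + |2.03 - 4.18|^2)^(1/2)
= (2.11^2 + 4.53^2 + 6.11^2 + 2.15^2)^(1/2) = (4.4521 + 20.5209 + 37.3321 + 4.6225)^(1/2) = (66.9276)^(1/2) ≈ 8.1809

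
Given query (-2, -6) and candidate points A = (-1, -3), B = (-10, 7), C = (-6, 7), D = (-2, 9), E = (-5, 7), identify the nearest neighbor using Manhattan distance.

Distances: d(A) = 4, d(B) = 21, d(C) = 17, d(D) = 15, d(E) = 16. Nearest: A = (-1, -3) with distance 4.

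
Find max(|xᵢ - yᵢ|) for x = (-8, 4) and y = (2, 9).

max(|x_i - y_i|) = max(|-8 - 2|, |4 - 9|) = max(10, 5) = 10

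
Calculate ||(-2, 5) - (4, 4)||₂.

√(Σ(x_i - y_i)²) = √((-2 - 4)² + (5 - 4)²)
= √((-6)² + 1²) = √(36 + 1) = √37 ≈ 6.0828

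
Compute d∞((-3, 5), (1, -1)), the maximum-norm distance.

max(|x_i - y_i|) = max(|-3 - 1|, |5 - (-1)|) = max(4, 6) = 6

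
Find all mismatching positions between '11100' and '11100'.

Differing positions: none. Hamming distance = 0.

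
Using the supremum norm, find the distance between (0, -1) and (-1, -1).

max(|x_i - y_i|) = max(|0 - (-1)|, |-1 - (-1)|) = max(1, 0) = 1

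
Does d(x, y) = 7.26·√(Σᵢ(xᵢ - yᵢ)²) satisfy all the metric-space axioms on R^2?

Yes. The L2 (Euclidean) norm induces a metric on R^2, and multiplying a metric by a positive constant 7.26 > 0 preserves all four axioms: non-negativity (7.26·||x-y|| ≥ 0), identity (7.26·||x-y|| = 0 ⟺ ||x-y|| = 0 ⟺ x = y), symmetry (||x-y|| = ||y-x||), and the triangle inequality (7.26·||x-z|| ≤ 7.26·||x-y|| + 7.26·||y-z||). So d is a metric.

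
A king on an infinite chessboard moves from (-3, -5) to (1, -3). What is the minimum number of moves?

max(|x_i - y_i|) = max(|-3 - 1|, |-5 - (-3)|) = max(4, 2) = 4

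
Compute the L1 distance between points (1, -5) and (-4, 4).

Σ|x_i - y_i| = |1 - (-4)| + |-5 - 4| = 5 + 9 = 14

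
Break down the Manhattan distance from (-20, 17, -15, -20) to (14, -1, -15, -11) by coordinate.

Σ|x_i - y_i| = |-20 - 14| + |17 - (-1)| + |-15 - (-15)| + |-20 - (-11)| = 34 + 18 + 0 + 9 = 61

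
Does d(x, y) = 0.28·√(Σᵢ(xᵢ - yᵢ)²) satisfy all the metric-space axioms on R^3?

Yes. The L2 (Euclidean) norm induces a metric on R^3, and multiplying a metric by a positive constant 0.28 > 0 preserves all four axioms: non-negativity (0.28·||x-y|| ≥ 0), identity (0.28·||x-y|| = 0 ⟺ ||x-y|| = 0 ⟺ x = y), symmetry (||x-y|| = ||y-x||), and the triangle inequality (0.28·||x-z|| ≤ 0.28·||x-y|| + 0.28·||y-z||). So d is a metric.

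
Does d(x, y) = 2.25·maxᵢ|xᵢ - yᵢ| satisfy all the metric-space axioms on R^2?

Yes. The L∞ (Chebyshev) norm induces a metric on R^2, and multiplying a metric by a positive constant 2.25 > 0 preserves all four axioms: non-negativity (2.25·||x-y|| ≥ 0), identity (2.25·||x-y|| = 0 ⟺ ||x-y|| = 0 ⟺ x = y), symmetry (||x-y|| = ||y-x||), and the triangle inequality (2.25·||x-z|| ≤ 2.25·||x-y|| + 2.25·||y-z||). So d is a metric.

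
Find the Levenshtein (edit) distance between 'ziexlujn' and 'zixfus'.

Let D[i][j] be the edit distance between the first i characters of 'ziexlujn' and the first j characters of 'zixfus', with D[i][0] = i, D[0][j] = j, and D[i][j] = D[i-1][j-1] if the characters match, else 1 + min(D[i-1][j], D[i][j-1], D[i-1][j-1]). Filling the table (rows: prefixes of 'ziexlujn', columns: prefixes of 'zixfus'):
     ε  z  i  x  f  u  s
  ε  0  1  2  3  4  5  6
  z  1  0  1  2  3  4  5
  i  2  1  0  1  2  3  4
  e  3  2  1  1  2  3  4
  x  4  3  2  1  2  3  4
  l  5  4  3  2  2  3  4
  u  6  5  4  3  3  2  3
  j  7  6  5  4  4  3  3
  n  8  7  6  5  5  4  4
The bottom-right entry gives D[8][6] = 4, so no sequence of fewer than 4 edits works. Backtracking through the table gives one optimal edit sequence (4 edits):
  ziexlujn → zixlujn (del e @3)
  zixlujn → zixfujn (sub l→f @4)
  zixfujn → zixfun (del j @6)
  zixfun → zixfus (sub n→s @6)
Edit distance = 4.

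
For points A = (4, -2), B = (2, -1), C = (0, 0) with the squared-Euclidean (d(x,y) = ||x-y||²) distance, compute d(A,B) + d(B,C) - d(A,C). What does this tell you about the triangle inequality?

d(A,B) = 2² + 1² = 5, d(B,C) = 2² + 1² = 5, d(A,C) = 4² + 2² = 20.
d(A,B) + d(B,C) - d(A,C) = 5 + 5 - 20 = 10 - 20 = -10. This is < 0, so the triangle inequality FAILS for these points (squared-Euclidean is not a metric).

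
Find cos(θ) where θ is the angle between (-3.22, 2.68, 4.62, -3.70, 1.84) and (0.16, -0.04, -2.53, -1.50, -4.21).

With u = (-3.22, 2.68, 4.62, -3.70, 1.84), v = (0.16, -0.04, -2.53, -1.50, -4.21):
u·v = (-3.22)·0.16 + 2.68·(-0.04) + 4.62·(-2.53) + (-3.7)·(-1.5) + 1.84·(-4.21) = (-0.5152) + (-0.1072) + (-11.6886) + 5.55 + (-7.7464) = -14.5074.
|u| = √((-3.22)² + 2.68² + 4.62² + (-3.7)² + 1.84²) = √(10.3684 + 7.1824 + 21.3444 + 13.69 + 3.3856) = √55.9708, |v| = √(0.16² + (-0.04)² + (-2.53)² + (-1.5)² + (-4.21)²) = √(0.0256 + 0.0016 + 6.4009 + 2.25 + 17.7241) = √26.4022.
cos θ = (u·v)/(|u||v|) = -14.5074/(√55.9708·√26.4022) ≈ -0.3774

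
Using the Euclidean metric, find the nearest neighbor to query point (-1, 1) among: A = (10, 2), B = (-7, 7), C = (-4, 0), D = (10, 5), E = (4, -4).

Distances: d(A) ≈ 11.0454, d(B) ≈ 8.4853, d(C) ≈ 3.1623, d(D) ≈ 11.7047, d(E) ≈ 7.0711. Nearest: C = (-4, 0) with distance 3.1623.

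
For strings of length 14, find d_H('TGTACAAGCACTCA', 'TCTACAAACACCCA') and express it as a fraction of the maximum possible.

Differing positions: 2, 8, 12. Hamming distance = 3. The maximum possible Hamming distance for length-14 strings is 14, so d_H/14 = 3/14 ≈ 0.2143.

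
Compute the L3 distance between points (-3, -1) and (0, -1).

(Σ|x_i - y_i|^3)^(1/3) = (|-3 - 0|^3 + |-1 - (-1)|^3)^(1/3)
= (3^3 + 0^3)^(1/3) = (27 + 0)^(1/3) = (27)^(1/3) = 3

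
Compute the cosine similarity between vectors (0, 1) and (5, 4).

With u = (0, 1), v = (5, 4):
u·v = 0·5 + 1·4 = 0 + 4 = 4.
|u| = √(0² + 1²) = √1, |v| = √(5² + 4²) = √41, so |u||v| = √(1·41) = √41.
cos θ = (u·v)/(|u||v|) = 4/√41 ≈ 0.6247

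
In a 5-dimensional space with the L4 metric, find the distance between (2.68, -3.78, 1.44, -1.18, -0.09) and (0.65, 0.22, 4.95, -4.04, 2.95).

(Σ|x_i - y_i|^4)^(1/4) = (|2.68 - 0.65|^4 + |-3.78 - 0.22|^4 + |1.44 - 4.95|^4 + |-1.18 - (-4.04)|^4 + |-0.09 - 2.95|^4)^(1/4)
= (2.03^4 + 4^4 + 3.51^4 + 2.86^4 + 3.04^4)^(1/4) ≈ (16.9818 + 256 + 151.7849 + 66.9059 + 85.4072)^(1/4) = (577.0798)^(1/4) ≈ 4.9013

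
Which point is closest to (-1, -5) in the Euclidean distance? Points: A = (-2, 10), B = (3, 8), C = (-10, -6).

Distances: d(A) ≈ 15.0333, d(B) ≈ 13.6015, d(C) ≈ 9.0554. Nearest: C = (-10, -6) with distance 9.0554.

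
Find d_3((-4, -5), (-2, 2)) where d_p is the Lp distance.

(Σ|x_i - y_i|^3)^(1/3) = (|-4 - (-2)|^3 + |-5 - 2|^3)^(1/3)
= (2^3 + 7^3)^(1/3) = (8 + 343)^(1/3) = (351)^(1/3) ≈ 7.054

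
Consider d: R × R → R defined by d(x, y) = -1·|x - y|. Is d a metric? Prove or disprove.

No. With c = -1 < 0, d fails non-negativity: d(3, 10) = -1·|3 - 10| = -1·7 = -7 < 0.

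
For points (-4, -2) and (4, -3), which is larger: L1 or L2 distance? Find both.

L1 = |-4 - 4| + |-2 - (-3)| = 8 + 1 = 9
L2 = √(8² + 1²) = √65 ≈ 8.0623
L1 ≥ L2 always (equality iff movement is along one axis); L1 > L2 here.
Ratio L1/L2 = 9/√65 ≈ 1.1163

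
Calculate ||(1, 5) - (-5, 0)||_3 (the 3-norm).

(Σ|x_i - y_i|^3)^(1/3) = (|1 - (-5)|^3 + |5 - 0|^3)^(1/3)
= (6^3 + 5^3)^(1/3) = (216 + 125)^(1/3) = (341)^(1/3) ≈ 6.9864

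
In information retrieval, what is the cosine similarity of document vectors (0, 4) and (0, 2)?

With u = (0, 4), v = (0, 2):
u·v = 0·0 + 4·2 = 0 + 8 = 8.
|u| = √(0² + 4²) = √16, |v| = √(0² + 2²) = √4, so |u||v| = √(16·4) = √64 = 8.
cos θ = (u·v)/(|u||v|) = 8/8 = 1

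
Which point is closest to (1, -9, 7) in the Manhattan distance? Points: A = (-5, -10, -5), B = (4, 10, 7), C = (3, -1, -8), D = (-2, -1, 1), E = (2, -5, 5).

Distances: d(A) = 19, d(B) = 22, d(C) = 25, d(D) = 17, d(E) = 7. Nearest: E = (2, -5, 5) with distance 7.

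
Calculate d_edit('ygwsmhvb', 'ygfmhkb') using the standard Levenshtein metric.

Let D[i][j] be the edit distance between the first i characters of 'ygwsmhvb' and the first j characters of 'ygfmhkb', with D[i][0] = i, D[0][j] = j, and D[i][j] = D[i-1][j-1] if the characters match, else 1 + min(D[i-1][j], D[i][j-1], D[i-1][j-1]). Filling the table (rows: prefixes of 'ygwsmhvb', columns: prefixes of 'ygfmhkb'):
     ε  y  g  f  m  h  k  b
  ε  0  1  2  3  4  5  6  7
  y  1  0  1  2  3  4  5  6
  g  2  1  0  1  2  3  4  5
  w  3  2  1  1  2  3  4  5
  s  4  3  2  2  2  3  4  5
  m  5  4  3  3  2  3  4  5
  h  6  5  4  4  3  2  3  4
  v  7  6  5  5  4  3  3  4
  b  8  7  6  6  5  4  4  3
The bottom-right entry gives D[8][7] = 3, so no sequence of fewer than 3 edits works. Backtracking through the table gives one optimal edit sequence (3 edits):
  ygwsmhvb → ygsmhvb (del w @3)
  ygsmhvb → ygfmhvb (sub s→f @3)
  ygfmhvb → ygfmhkb (sub v→k @6)
Edit distance = 3.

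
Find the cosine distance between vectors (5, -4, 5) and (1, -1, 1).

With u = (5, -4, 5), v = (1, -1, 1):
u·v = 5·1 + (-4)·(-1) + 5·1 = 5 + 4 + 5 = 14.
|u| = √(5² + (-4)² + 5²) = √66, |v| = √(1² + (-1)² + 1²) = √3, so |u||v| = √(66·3) = √198.
cos θ = (u·v)/(|u||v|) = 14/√198 ≈ 0.9949
Cosine distance = 1 - cos θ ≈ 1 - 0.9949 = 0.0051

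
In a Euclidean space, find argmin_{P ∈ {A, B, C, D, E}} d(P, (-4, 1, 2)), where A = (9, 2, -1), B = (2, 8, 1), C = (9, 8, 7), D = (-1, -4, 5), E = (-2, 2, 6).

Distances: d(A) ≈ 13.3791, d(B) ≈ 9.2736, d(C) ≈ 15.5885, d(D) ≈ 6.5574, d(E) ≈ 4.5826. Nearest: E = (-2, 2, 6) with distance 4.5826.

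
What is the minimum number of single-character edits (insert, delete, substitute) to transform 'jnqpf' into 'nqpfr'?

Let D[i][j] be the edit distance between the first i characters of 'jnqpf' and the first j characters of 'nqpfr', with D[i][0] = i, D[0][j] = j, and D[i][j] = D[i-1][j-1] if the characters match, else 1 + min(D[i-1][j], D[i][j-1], D[i-1][j-1]). Filling the table (rows: prefixes of 'jnqpf', columns: prefixes of 'nqpfr'):
     ε  n  q  p  f  r
  ε  0  1  2  3  4  5
  j  1  1  2  3  4  5
  n  2  1  2  3  4  5
  q  3  2  1  2  3  4
  p  4  3  2  1  2  3
  f  5  4  3  2  1  2
The bottom-right entry gives D[5][5] = 2, so no sequence of fewer than 2 edits works. Backtracking through the table gives one optimal edit sequence (2 edits):
  jnqpf → nqpf (del j @1)
  nqpf → nqpfr (ins r @5)
Edit distance = 2.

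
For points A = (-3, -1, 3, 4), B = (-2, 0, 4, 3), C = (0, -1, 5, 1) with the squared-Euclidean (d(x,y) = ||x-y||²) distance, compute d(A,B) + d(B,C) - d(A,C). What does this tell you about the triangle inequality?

d(A,B) = 1² + 1² + 1² + 1² = 4, d(B,C) = 2² + 1² + 1² + 2² = 10, d(A,C) = 3² + 0² + 2² + 3² = 22.
d(A,B) + d(B,C) - d(A,C) = 4 + 10 - 22 = 14 - 22 = -8. This is < 0, so the triangle inequality FAILS for these points (squared-Euclidean is not a metric).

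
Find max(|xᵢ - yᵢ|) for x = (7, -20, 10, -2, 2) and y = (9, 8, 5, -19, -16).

max(|x_i - y_i|) = max(|7 - 9|, |-20 - 8|, |10 - 5|, |-2 - (-19)|, |2 - (-16)|) = max(2, 28, 5, 17, 18) = 28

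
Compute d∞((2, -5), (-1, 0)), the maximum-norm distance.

max(|x_i - y_i|) = max(|2 - (-1)|, |-5 - 0|) = max(3, 5) = 5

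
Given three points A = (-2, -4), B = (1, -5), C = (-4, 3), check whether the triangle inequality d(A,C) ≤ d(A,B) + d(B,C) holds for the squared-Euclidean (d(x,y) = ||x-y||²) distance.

d(A,B) = 3² + 1² = 10, d(B,C) = 5² + 8² = 89, d(A,C) = 2² + 7² = 53.
d(A,C) = 53 ≤ 10 + 89 = 99. Triangle inequality is satisfied.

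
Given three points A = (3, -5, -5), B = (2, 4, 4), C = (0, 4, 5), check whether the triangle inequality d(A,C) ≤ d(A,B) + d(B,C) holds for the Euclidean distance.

d(A,B) = √(1² + 9² + 9²) = √163 ≈ 12.7671, d(B,C) = √(2² + 0² + 1²) = √5 ≈ 2.2361, d(A,C) = √(3² + 9² + 10²) = √190 ≈ 13.784.
d(A,C) ≈ 13.784 ≤ 12.7671 + 2.2361 = 15.0032. Triangle inequality is satisfied.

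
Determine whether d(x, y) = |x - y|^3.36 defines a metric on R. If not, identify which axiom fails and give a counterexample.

No. d(x,y) = |x-y|^3.36 fails the triangle inequality since p = 3.36 > 1. Counterexample: x = -1, y = 5, z = 11. d(x,z) = |-1 - 11|^3.36 = 12^3.36 ≈ 4227.1629, but d(x,y) + d(y,z) = 6^3.36 + 6^3.36 ≈ 411.707 + 411.707 = 823.414. Since 4227.1629 > 823.414, the triangle inequality is violated.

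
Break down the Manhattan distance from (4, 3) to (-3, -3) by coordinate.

Σ|x_i - y_i| = |4 - (-3)| + |3 - (-3)| = 7 + 6 = 13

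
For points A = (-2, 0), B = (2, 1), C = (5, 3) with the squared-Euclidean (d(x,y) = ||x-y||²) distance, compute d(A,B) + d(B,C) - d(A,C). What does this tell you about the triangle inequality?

d(A,B) = 4² + 1² = 17, d(B,C) = 3² + 2² = 13, d(A,C) = 7² + 3² = 58.
d(A,B) + d(B,C) - d(A,C) = 17 + 13 - 58 = 30 - 58 = -28. This is < 0, so the triangle inequality FAILS for these points (squared-Euclidean is not a metric).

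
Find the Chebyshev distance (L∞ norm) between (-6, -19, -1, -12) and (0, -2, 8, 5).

max(|x_i - y_i|) = max(|-6 - 0|, |-19 - (-2)|, |-1 - 8|, |-12 - 5|) = max(6, 17, 9, 17) = 17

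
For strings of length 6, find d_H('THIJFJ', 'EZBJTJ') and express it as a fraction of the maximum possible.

Differing positions: 1, 2, 3, 5. Hamming distance = 4. The maximum possible Hamming distance for length-6 strings is 6, so d_H/6 = 4/6 ≈ 0.6667.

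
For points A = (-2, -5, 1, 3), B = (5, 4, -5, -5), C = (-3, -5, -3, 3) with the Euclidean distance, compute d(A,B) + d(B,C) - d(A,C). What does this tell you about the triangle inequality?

d(A,B) = √(7² + 9² + 6² + 8²) = √230 ≈ 15.1658, d(B,C) = √(8² + 9² + 2² + 8²) = √213 ≈ 14.5945, d(A,C) = √(1² + 0² + 4² + 0²) = √17 ≈ 4.1231.
d(A,B) + d(B,C) - d(A,C) = 15.1658 + 14.5945 - 4.1231 = 29.7603 - 4.1231 = 25.6372 (to 4 decimal places). This is ≥ 0, so the triangle inequality holds for these points.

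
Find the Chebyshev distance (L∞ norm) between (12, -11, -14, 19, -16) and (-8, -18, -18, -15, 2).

max(|x_i - y_i|) = max(|12 - (-8)|, |-11 - (-18)|, |-14 - (-18)|, |19 - (-15)|, |-16 - 2|) = max(20, 7, 4, 34, 18) = 34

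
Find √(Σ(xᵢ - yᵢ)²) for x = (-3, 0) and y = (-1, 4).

√(Σ(x_i - y_i)²) = √((-3 - (-1))² + (0 - 4)²)
= √((-2)² + (-4)²) = √(4 + 16) = √20 ≈ 4.4721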